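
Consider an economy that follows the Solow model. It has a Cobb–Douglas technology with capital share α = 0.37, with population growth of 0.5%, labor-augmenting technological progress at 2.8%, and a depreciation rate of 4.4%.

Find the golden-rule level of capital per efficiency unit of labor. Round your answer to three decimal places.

k_gold ≈ 12.080

The golden rule sets f'(k) = n + g + δ, i.e. α·k^(α−1) = n + g + δ.
So k^(1−α) = α / (n + g + δ) = 0.37 / 0.077 = 4.8052.
k_gold = 4.8052^(1/0.63) ≈ 12.0804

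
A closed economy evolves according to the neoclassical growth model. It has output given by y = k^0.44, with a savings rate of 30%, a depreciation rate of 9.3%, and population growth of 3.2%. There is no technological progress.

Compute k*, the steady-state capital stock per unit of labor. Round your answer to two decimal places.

In steady state, investment equals break-even investment: s·k^α = (n + δ)·k.
Rearranging, k^(1−α) = s / (n + δ).
k^0.56 = 0.30 / (0.032 + 0.093) = 0.30 / 0.125 = 2.4000
k* = 2.4000^(1/0.56) ≈ 4.7747

k* ≈ 4.77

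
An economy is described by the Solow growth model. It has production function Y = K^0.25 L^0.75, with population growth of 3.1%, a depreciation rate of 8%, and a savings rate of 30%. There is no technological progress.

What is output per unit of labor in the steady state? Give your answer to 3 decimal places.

In steady state, investment equals break-even investment: s·k^α = (n + δ)·k.
Rearranging, k^(1−α) = s / (n + δ).
k^0.75 = 0.30 / (0.031 + 0.080) = 0.30 / 0.111 = 2.7027
k* = 2.7027^(1/0.75) ≈ 3.7647
y* = (k*)^α = 3.7647^0.25 ≈ 1.3929

y* ≈ 1.393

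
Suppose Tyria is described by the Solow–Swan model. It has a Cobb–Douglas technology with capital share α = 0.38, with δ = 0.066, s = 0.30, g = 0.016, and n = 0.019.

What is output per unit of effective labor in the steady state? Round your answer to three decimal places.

In steady state, investment equals break-even investment: s·k^α = (n + g + δ)·k.
Dividing both sides by k: k^(1−α) = s / (n + g + δ).
k^0.62 = 0.30 / (0.019 + 0.016 + 0.066) = 0.30 / 0.101 = 2.9703
k* = 2.9703^(1/0.62) ≈ 5.7887
y* = (k*)^α = 5.7887^0.38 ≈ 1.9489

y* = 1.949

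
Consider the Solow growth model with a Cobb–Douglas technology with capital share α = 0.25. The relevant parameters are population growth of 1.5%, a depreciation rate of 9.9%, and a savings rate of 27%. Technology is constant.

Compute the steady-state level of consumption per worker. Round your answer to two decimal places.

Steady state requires s·f(k) = (n + δ)·k, i.e. s·k^α = (n + δ)·k.
Dividing both sides by k: k^(1−α) = s / (n + δ).
k^0.75 = 0.27 / (0.015 + 0.099) = 0.27 / 0.114 = 2.3684
k* = 2.3684^(1/0.75) ≈ 3.1570
y* = (k*)^α = 3.1570^0.25 ≈ 1.3330
c* = (1 − s)·y* = (1 − 0.27) × 1.3330 ≈ 0.9731

c* ≈ 0.97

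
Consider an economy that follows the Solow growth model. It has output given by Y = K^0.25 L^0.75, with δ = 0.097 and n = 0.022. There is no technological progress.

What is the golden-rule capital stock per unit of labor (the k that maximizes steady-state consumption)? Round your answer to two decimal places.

k_gold ≈ 2.69

The golden rule sets f'(k) = n + δ, i.e. α·k^(α−1) = n + δ.
So k^(1−α) = α / (n + δ) = 0.25 / 0.119 = 2.1008.
k_gold = 2.1008^(1/0.75) ≈ 2.6906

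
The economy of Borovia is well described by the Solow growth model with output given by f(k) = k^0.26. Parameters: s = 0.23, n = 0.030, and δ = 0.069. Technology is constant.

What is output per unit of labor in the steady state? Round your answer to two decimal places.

In steady state, investment equals break-even investment: s·k^α = (n + δ)·k.
Dividing both sides by k: k^(1−α) = s / (n + δ).
k^0.74 = 0.23 / (0.030 + 0.069) = 0.23 / 0.099 = 2.3232
k* = 2.3232^(1/0.74) ≈ 3.1240
y* = (k*)^α = 3.1240^0.26 ≈ 1.3447

y* = 1.34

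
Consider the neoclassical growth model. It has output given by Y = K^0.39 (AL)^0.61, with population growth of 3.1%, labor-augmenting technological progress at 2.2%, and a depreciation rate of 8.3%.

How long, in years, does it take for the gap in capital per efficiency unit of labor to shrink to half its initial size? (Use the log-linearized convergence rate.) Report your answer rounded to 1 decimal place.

about 8.4 years

Near the steady state the convergence rate is λ = (1 − α)(n + g + δ).
λ = (1 − 0.39) × 0.136 = 0.61 × 0.136 = 0.08296
Half-life = ln 2 / λ = 0.6931 / 0.08296 ≈ 8.35 years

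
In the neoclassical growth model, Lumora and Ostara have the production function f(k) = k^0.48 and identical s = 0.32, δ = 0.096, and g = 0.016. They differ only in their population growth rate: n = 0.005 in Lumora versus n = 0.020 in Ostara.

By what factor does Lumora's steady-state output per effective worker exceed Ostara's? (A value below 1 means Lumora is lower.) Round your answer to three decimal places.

y*_L / y*_O ≈ 1.118

Steady-state y* = [s/(n + g + δ)]^(α/(1−α)), so the ratio is [ (s_L/(n + g + δ)_L) / (s_O/(n + g + δ)_O) ]^0.9231.
s_L/(n + g + δ)_L = 0.32/0.117 = 2.7350; s_O/(n + g + δ)_O = 0.32/0.132 = 2.4242.
Ratio = (2.7350/2.4242)^0.9231 = 1.1282^0.9231 ≈ 1.1178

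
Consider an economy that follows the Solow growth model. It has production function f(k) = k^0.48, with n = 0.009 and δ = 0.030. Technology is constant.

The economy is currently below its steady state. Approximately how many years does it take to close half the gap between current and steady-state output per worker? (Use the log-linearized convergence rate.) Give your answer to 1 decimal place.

t_½ ≈ 34.2 years

Near the steady state the convergence rate is λ = (1 − α)(n + δ).
λ = (1 − 0.48) × 0.039 = 0.52 × 0.039 = 0.02028
Half-life = ln 2 / λ = 0.6931 / 0.02028 ≈ 34.18 years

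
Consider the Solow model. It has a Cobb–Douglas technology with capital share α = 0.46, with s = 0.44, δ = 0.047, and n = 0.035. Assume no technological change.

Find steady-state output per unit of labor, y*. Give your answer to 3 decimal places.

At the steady state, Δk = 0, so s·k^α = (n + δ)·k.
Dividing both sides by k: k^(1−α) = s / (n + δ).
k^0.54 = 0.44 / (0.035 + 0.047) = 0.44 / 0.082 = 5.3659
k* = 5.3659^(1/0.54) ≈ 22.4486
y* = (k*)^α = 22.4486^0.46 ≈ 4.1836

y* ≈ 4.184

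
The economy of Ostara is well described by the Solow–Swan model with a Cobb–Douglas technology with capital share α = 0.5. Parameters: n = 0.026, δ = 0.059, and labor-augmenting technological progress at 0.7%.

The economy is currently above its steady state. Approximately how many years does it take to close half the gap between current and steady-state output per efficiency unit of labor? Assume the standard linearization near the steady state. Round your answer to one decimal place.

Near the steady state the convergence rate is λ = (1 − α)(n + g + δ).
λ = (1 − 0.5) × 0.092 = 0.5 × 0.092 = 0.0460
Half-life = ln 2 / λ = 0.6931 / 0.0460 ≈ 15.07 years

t_½ ≈ 15.1 years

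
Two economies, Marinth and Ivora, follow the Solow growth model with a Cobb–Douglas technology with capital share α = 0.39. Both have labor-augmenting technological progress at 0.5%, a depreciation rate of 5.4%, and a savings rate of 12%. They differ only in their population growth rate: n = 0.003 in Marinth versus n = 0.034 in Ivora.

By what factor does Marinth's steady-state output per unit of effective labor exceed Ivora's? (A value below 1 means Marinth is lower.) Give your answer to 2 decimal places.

Steady-state y* = [s/(n + g + δ)]^(α/(1−α)), so the ratio is [ (s_M/(n + g + δ)_M) / (s_I/(n + g + δ)_I) ]^0.6393.
s_M/(n + g + δ)_M = 0.12/0.062 = 1.9355; s_I/(n + g + δ)_I = 0.12/0.093 = 1.2903.
Ratio = (1.9355/1.2903)^0.6393 = 1.5000^0.6393 ≈ 1.2959

ratio ≈ 1.30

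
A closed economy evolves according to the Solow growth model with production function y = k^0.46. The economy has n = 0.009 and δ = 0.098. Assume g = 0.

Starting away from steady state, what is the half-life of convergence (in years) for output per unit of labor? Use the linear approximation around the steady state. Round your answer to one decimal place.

Near the steady state the convergence rate is λ = (1 − α)(n + δ).
λ = (1 − 0.46) × 0.107 = 0.54 × 0.107 = 0.05778
Half-life = ln 2 / λ = 0.6931 / 0.05778 ≈ 12.00 years

t_½ ≈ 12.0 years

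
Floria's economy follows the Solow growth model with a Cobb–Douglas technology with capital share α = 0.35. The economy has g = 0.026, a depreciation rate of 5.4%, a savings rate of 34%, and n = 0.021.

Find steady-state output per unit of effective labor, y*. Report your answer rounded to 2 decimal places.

y* = 1.92

Steady state requires s·f(k) = (n + g + δ)·k, i.e. s·k^α = (n + g + δ)·k.
Rearranging, k^(1−α) = s / (n + g + δ).
k^0.65 = 0.34 / (0.021 + 0.026 + 0.054) = 0.34 / 0.101 = 3.3663
k* = 3.3663^(1/0.65) ≈ 6.4715
y* = (k*)^α = 6.4715^0.35 ≈ 1.9224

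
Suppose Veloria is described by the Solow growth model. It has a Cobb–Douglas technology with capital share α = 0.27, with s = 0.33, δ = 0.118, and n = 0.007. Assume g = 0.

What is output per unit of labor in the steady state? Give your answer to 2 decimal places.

Steady state requires s·f(k) = (n + δ)·k, i.e. s·k^α = (n + δ)·k.
Dividing both sides by k: k^(1−α) = s / (n + δ).
k^0.73 = 0.33 / (0.007 + 0.118) = 0.33 / 0.125 = 2.6400
k* = 2.6400^(1/0.73) ≈ 3.7804
y* = (k*)^α = 3.7804^0.27 ≈ 1.4320

y* = 1.43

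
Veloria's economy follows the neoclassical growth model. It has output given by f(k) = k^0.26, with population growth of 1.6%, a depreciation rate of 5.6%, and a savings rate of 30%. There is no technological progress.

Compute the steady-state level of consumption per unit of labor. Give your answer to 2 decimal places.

c* ≈ 1.16

At the steady state, Δk = 0, so s·k^α = (n + δ)·k.
Rearranging, k^(1−α) = s / (n + δ).
k^0.74 = 0.30 / (0.016 + 0.056) = 0.30 / 0.072 = 4.1667
k* = 4.1667^(1/0.74) ≈ 6.8795
y* = (k*)^α = 6.8795^0.26 ≈ 1.6511
c* = (1 − s)·y* = (1 − 0.30) × 1.6511 ≈ 1.1558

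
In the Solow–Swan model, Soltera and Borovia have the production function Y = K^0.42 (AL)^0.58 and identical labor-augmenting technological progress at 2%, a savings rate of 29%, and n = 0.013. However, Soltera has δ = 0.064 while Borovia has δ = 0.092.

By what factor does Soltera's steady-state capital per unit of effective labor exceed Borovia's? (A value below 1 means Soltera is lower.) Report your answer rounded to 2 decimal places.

Steady-state k* = [s/(n + g + δ)]^(1/(1−α)), so the ratio is [ (s_S/(n + g + δ)_S) / (s_B/(n + g + δ)_B) ]^1.7241.
s_S/(n + g + δ)_S = 0.29/0.097 = 2.9897; s_B/(n + g + δ)_B = 0.29/0.125 = 2.3200.
Ratio = (2.9897/2.3200)^1.7241 = 1.2887^1.7241 ≈ 1.5485

ratio ≈ 1.55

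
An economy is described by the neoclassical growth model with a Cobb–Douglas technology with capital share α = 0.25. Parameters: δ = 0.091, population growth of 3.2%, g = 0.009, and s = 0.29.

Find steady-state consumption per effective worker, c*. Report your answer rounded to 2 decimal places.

c* ≈ 0.92

At the steady state, Δk = 0, so s·k^α = (n + g + δ)·k.
Rearranging, k^(1−α) = s / (n + g + δ).
k^0.75 = 0.29 / (0.032 + 0.009 + 0.091) = 0.29 / 0.132 = 2.1970
k* = 2.1970^(1/0.75) ≈ 2.8561
y* = (k*)^α = 2.8561^0.25 ≈ 1.3000
c* = (1 − s)·y* = (1 − 0.29) × 1.3000 ≈ 0.9230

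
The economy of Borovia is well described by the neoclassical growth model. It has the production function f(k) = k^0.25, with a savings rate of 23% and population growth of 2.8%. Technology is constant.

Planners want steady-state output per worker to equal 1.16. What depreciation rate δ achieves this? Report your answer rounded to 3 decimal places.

At the steady state, Δk = 0, so s·k^α = (n + δ)·k.
Since y* = [s/(n + δ)]^(α/(1−α)), we have s/(n + δ) = (y*)^((1−α)/α) = 1.16^3 = 1.5609.
Therefore n + δ = s / 1.5609 = 0.23 / 1.5609 = 0.1474, so δ = 0.1474 − 0.028 = 0.1194.

δ ≈ 0.119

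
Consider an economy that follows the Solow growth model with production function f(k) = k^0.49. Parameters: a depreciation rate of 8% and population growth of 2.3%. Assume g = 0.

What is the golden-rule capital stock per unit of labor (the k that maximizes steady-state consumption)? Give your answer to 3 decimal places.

The golden rule sets f'(k) = n + δ, i.e. α·k^(α−1) = n + δ.
So k^(1−α) = α / (n + δ) = 0.49 / 0.103 = 4.7573.
k_gold = 4.7573^(1/0.51) ≈ 21.2891

k_gold ≈ 21.289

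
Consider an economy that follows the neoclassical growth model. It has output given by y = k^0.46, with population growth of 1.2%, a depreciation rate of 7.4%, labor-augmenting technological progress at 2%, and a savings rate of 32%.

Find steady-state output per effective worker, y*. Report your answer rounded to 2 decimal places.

y* = 2.56

At the steady state, Δk = 0, so s·k^α = (n + g + δ)·k.
Rearranging, k^(1−α) = s / (n + g + δ).
k^0.54 = 0.32 / (0.012 + 0.020 + 0.074) = 0.32 / 0.106 = 3.0189
k* = 3.0189^(1/0.54) ≈ 7.7376
y* = (k*)^α = 7.7376^0.46 ≈ 2.5631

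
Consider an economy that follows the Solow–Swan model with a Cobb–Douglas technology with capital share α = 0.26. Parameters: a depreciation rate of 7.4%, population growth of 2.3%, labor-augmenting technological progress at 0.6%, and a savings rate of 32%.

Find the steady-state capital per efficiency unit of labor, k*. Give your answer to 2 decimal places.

At the steady state, Δk = 0, so s·k^α = (n + g + δ)·k.
Rearranging, k^(1−α) = s / (n + g + δ).
k^0.74 = 0.32 / (0.023 + 0.006 + 0.074) = 0.32 / 0.103 = 3.1068
k* = 3.1068^(1/0.74) ≈ 4.6269

k* ≈ 4.63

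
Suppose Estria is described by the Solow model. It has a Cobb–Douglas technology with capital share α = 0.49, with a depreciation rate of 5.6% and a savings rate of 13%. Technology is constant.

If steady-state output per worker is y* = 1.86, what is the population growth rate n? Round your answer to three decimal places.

n ≈ 0.012

Steady state requires s·f(k) = (n + δ)·k, i.e. s·k^α = (n + δ)·k.
Since y* = [s/(n + δ)]^(α/(1−α)), we have s/(n + δ) = (y*)^((1−α)/α) = 1.86^1.0408 = 1.9077.
Therefore n + δ = s / 1.9077 = 0.13 / 1.9077 = 0.0681, so n = 0.0681 − 0.056 = 0.0121.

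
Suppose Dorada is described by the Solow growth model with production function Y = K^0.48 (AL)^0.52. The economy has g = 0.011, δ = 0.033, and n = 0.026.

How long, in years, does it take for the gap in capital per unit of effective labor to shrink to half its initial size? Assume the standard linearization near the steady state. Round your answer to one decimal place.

Near the steady state the convergence rate is λ = (1 − α)(n + g + δ).
λ = (1 − 0.48) × 0.070 = 0.52 × 0.070 = 0.0364
Half-life = ln 2 / λ = 0.6931 / 0.0364 ≈ 19.04 years

about 19.0 years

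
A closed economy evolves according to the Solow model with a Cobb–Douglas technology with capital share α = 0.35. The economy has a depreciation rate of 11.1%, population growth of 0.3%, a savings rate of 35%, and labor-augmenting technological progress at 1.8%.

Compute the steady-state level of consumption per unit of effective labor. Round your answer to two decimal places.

c* ≈ 1.10

At the steady state, Δk = 0, so s·k^α = (n + g + δ)·k.
Rearranging, k^(1−α) = s / (n + g + δ).
k^0.65 = 0.35 / (0.003 + 0.018 + 0.111) = 0.35 / 0.132 = 2.6515
k* = 2.6515^(1/0.65) ≈ 4.4826
y* = (k*)^α = 4.4826^0.35 ≈ 1.6906
c* = (1 − s)·y* = (1 − 0.35) × 1.6906 ≈ 1.0989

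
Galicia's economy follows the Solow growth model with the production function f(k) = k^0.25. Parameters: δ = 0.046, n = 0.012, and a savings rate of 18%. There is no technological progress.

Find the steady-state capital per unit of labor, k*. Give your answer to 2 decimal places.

Steady state requires s·f(k) = (n + δ)·k, i.e. s·k^α = (n + δ)·k.
Dividing both sides by k: k^(1−α) = s / (n + δ).
k^0.75 = 0.18 / (0.012 + 0.046) = 0.18 / 0.058 = 3.1034
k* = 3.1034^(1/0.75) ≈ 4.5267

k* = 4.53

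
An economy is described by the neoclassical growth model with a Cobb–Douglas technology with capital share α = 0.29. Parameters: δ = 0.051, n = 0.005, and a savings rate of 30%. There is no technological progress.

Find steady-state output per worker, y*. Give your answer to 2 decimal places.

In steady state, investment equals break-even investment: s·k^α = (n + δ)·k.
Dividing both sides by k: k^(1−α) = s / (n + δ).
k^0.71 = 0.30 / (0.005 + 0.051) = 0.30 / 0.056 = 5.3571
k* = 5.3571^(1/0.71) ≈ 10.6331
y* = (k*)^α = 10.6331^0.29 ≈ 1.9849

y* ≈ 1.98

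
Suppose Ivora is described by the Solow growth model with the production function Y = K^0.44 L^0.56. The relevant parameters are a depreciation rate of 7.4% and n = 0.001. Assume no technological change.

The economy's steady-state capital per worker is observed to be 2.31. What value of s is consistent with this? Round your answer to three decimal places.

s ≈ 0.120

In steady state, investment equals break-even investment: s·k^α = (n + δ)·k.
So s / (n + δ) = (k*)^(1−α) = 2.31^0.56 = 1.5982.
Therefore s = 1.5982 × (n + δ) = 1.5982 × 0.075 = 0.1199.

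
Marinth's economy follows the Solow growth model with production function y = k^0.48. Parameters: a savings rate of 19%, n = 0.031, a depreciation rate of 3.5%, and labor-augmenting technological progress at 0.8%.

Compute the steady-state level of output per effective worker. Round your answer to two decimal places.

y* = 2.39

At the steady state, Δk = 0, so s·k^α = (n + g + δ)·k.
Dividing both sides by k: k^(1−α) = s / (n + g + δ).
k^0.52 = 0.19 / (0.031 + 0.008 + 0.035) = 0.19 / 0.074 = 2.5676
k* = 2.5676^(1/0.52) ≈ 6.1313
y* = (k*)^α = 6.1313^0.48 ≈ 2.3880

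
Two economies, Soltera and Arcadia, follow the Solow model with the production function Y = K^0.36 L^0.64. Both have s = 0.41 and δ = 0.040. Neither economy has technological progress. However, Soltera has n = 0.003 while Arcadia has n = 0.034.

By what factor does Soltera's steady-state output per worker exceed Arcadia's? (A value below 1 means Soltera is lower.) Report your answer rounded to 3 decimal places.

y*_S / y*_A ≈ 1.357

Steady-state y* = [s/(n + δ)]^(α/(1−α)), so the ratio is [ (s_S/(n + δ)_S) / (s_A/(n + δ)_A) ]^0.5625.
s_S/(n + δ)_S = 0.41/0.043 = 9.5349; s_A/(n + δ)_A = 0.41/0.074 = 5.5405.
Ratio = (9.5349/5.5405)^0.5625 = 1.7209^0.5625 ≈ 1.3571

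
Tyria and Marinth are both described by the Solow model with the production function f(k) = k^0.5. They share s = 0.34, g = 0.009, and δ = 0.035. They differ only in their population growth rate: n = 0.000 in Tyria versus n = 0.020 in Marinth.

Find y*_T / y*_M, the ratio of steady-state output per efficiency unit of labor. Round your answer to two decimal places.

ratio ≈ 1.45

Steady-state y* = [s/(n + g + δ)]^(α/(1−α)), so the ratio is [ (s_T/(n + g + δ)_T) / (s_M/(n + g + δ)_M) ]^1.
s_T/(n + g + δ)_T = 0.34/0.044 = 7.7273; s_M/(n + g + δ)_M = 0.34/0.064 = 5.3125.
Ratio = (7.7273/5.3125)^1 = 1.4546^1 ≈ 1.4546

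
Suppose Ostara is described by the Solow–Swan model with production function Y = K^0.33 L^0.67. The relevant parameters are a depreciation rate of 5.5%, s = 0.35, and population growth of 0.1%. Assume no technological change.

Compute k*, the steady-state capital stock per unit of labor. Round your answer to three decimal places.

k* ≈ 15.413

Steady state requires s·f(k) = (n + δ)·k, i.e. s·k^α = (n + δ)·k.
Dividing both sides by k: k^(1−α) = s / (n + δ).
k^0.67 = 0.35 / (0.001 + 0.055) = 0.35 / 0.056 = 6.2500
k* = 6.2500^(1/0.67) ≈ 15.4128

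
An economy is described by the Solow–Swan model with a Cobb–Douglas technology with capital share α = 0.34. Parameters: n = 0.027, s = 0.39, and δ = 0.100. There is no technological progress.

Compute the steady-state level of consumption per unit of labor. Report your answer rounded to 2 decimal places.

c* = 1.09

Steady state requires s·f(k) = (n + δ)·k, i.e. s·k^α = (n + δ)·k.
Dividing both sides by k: k^(1−α) = s / (n + δ).
k^0.66 = 0.39 / (0.027 + 0.100) = 0.39 / 0.127 = 3.0709
k* = 3.0709^(1/0.66) ≈ 5.4737
y* = (k*)^α = 5.4737^0.34 ≈ 1.7824
c* = (1 − s)·y* = (1 − 0.39) × 1.7824 ≈ 1.0873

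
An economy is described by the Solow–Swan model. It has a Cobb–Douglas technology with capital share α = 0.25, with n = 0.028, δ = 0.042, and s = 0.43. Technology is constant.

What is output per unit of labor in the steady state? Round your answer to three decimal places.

y* = 1.831

At the steady state, Δk = 0, so s·k^α = (n + δ)·k.
Dividing both sides by k: k^(1−α) = s / (n + δ).
k^0.75 = 0.43 / (0.028 + 0.042) = 0.43 / 0.070 = 6.1429
k* = 6.1429^(1/0.75) ≈ 11.2503
y* = (k*)^α = 11.2503^0.25 ≈ 1.8314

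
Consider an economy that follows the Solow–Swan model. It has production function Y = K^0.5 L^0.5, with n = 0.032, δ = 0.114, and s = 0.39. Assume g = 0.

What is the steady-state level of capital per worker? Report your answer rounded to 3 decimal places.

k* = 7.135

Steady state requires s·f(k) = (n + δ)·k, i.e. s·k^α = (n + δ)·k.
Rearranging, k^(1−α) = s / (n + δ).
k^0.5 = 0.39 / (0.032 + 0.114) = 0.39 / 0.146 = 2.6712
k* = 2.6712^(1/0.5) ≈ 7.1353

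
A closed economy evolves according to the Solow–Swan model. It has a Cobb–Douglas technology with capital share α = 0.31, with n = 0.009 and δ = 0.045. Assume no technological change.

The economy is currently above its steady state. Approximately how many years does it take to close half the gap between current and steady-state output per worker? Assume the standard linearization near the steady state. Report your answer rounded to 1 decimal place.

Near the steady state the convergence rate is λ = (1 − α)(n + δ).
λ = (1 − 0.31) × 0.054 = 0.69 × 0.054 = 0.03726
Half-life = ln 2 / λ = 0.6931 / 0.03726 ≈ 18.60 years

t_½ ≈ 18.6 years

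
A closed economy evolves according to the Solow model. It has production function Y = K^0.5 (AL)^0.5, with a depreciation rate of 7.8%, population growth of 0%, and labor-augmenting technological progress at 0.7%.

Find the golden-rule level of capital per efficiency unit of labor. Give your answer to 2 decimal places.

k_gold ≈ 34.60

The golden rule sets f'(k) = n + g + δ, i.e. α·k^(α−1) = n + g + δ.
So k^(1−α) = α / (n + g + δ) = 0.5 / 0.085 = 5.8824.
k_gold = 5.8824^(1/0.5) ≈ 34.6026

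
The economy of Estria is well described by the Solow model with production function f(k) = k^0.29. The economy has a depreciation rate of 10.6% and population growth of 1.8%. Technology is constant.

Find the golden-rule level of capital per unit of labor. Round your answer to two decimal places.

The golden rule sets f'(k) = n + δ, i.e. α·k^(α−1) = n + δ.
So k^(1−α) = α / (n + δ) = 0.29 / 0.124 = 2.3387.
k_gold = 2.3387^(1/0.71) ≈ 3.3089

k_gold ≈ 3.31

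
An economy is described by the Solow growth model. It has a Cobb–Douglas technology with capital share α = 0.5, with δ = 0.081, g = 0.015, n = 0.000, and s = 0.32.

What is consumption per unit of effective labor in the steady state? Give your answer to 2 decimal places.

c* ≈ 2.27

At the steady state, Δk = 0, so s·k^α = (n + g + δ)·k.
Rearranging, k^(1−α) = s / (n + g + δ).
k^0.5 = 0.32 / (0.000 + 0.015 + 0.081) = 0.32 / 0.096 = 3.3333
k* = 3.3333^(1/0.5) ≈ 11.1109
y* = (k*)^α = 11.1109^0.5 ≈ 3.3333
c* = (1 − s)·y* = (1 − 0.32) × 3.3333 ≈ 2.2666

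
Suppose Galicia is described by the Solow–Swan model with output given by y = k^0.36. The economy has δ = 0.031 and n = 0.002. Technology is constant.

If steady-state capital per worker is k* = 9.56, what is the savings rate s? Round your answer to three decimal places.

s ≈ 0.140

At the steady state, Δk = 0, so s·k^α = (n + δ)·k.
So s / (n + δ) = (k*)^(1−α) = 9.56^0.64 = 4.2412.
Therefore s = 4.2412 × (n + δ) = 4.2412 × 0.033 = 0.1400.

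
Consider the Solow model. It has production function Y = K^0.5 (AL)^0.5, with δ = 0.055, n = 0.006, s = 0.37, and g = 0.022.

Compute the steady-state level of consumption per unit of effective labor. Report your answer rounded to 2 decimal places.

At the steady state, Δk = 0, so s·k^α = (n + g + δ)·k.
Rearranging, k^(1−α) = s / (n + g + δ).
k^0.5 = 0.37 / (0.006 + 0.022 + 0.055) = 0.37 / 0.083 = 4.4578
k* = 4.4578^(1/0.5) ≈ 19.8720
y* = (k*)^α = 19.8720^0.5 ≈ 4.4578
c* = (1 − s)·y* = (1 − 0.37) × 4.4578 ≈ 2.8084

c* ≈ 2.81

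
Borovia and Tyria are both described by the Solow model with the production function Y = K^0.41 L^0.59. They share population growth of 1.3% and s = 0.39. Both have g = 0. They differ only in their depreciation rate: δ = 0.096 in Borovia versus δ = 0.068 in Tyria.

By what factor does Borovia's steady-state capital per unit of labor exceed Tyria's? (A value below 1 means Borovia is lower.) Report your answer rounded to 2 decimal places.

Steady-state k* = [s/(n + δ)]^(1/(1−α)), so the ratio is [ (s_B/(n + δ)_B) / (s_T/(n + δ)_T) ]^1.6949.
s_B/(n + δ)_B = 0.39/0.109 = 3.5780; s_T/(n + δ)_T = 0.39/0.081 = 4.8148.
Ratio = (3.5780/4.8148)^1.6949 = 0.7431^1.6949 ≈ 0.6046

ratio ≈ 0.60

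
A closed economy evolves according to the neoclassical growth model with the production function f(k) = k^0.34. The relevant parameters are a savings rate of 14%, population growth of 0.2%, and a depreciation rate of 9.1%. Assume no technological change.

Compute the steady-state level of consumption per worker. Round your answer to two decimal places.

Steady state requires s·f(k) = (n + δ)·k, i.e. s·k^α = (n + δ)·k.
Dividing both sides by k: k^(1−α) = s / (n + δ).
k^0.66 = 0.14 / (0.002 + 0.091) = 0.14 / 0.093 = 1.5054
k* = 1.5054^(1/0.66) ≈ 1.8585
y* = (k*)^α = 1.8585^0.34 ≈ 1.2346
c* = (1 − s)·y* = (1 − 0.14) × 1.2346 ≈ 1.0618

c* = 1.06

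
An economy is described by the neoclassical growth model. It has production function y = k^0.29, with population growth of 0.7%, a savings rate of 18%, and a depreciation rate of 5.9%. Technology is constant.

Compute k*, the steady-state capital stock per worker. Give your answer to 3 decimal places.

k* = 4.109

In steady state, investment equals break-even investment: s·k^α = (n + δ)·k.
Rearranging, k^(1−α) = s / (n + δ).
k^0.71 = 0.18 / (0.007 + 0.059) = 0.18 / 0.066 = 2.7273
k* = 2.7273^(1/0.71) ≈ 4.1087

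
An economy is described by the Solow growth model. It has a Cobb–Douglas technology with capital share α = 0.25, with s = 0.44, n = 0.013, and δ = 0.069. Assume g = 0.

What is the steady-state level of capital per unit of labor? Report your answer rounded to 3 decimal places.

k* ≈ 9.394

Steady state requires s·f(k) = (n + δ)·k, i.e. s·k^α = (n + δ)·k.
Dividing both sides by k: k^(1−α) = s / (n + δ).
k^0.75 = 0.44 / (0.013 + 0.069) = 0.44 / 0.082 = 5.3659
k* = 5.3659^(1/0.75) ≈ 9.3941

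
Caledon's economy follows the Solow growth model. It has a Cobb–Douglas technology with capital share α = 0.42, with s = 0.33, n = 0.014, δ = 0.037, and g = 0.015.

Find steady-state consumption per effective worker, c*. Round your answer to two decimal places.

Steady state requires s·f(k) = (n + g + δ)·k, i.e. s·k^α = (n + g + δ)·k.
Dividing both sides by k: k^(1−α) = s / (n + g + δ).
k^0.58 = 0.33 / (0.014 + 0.015 + 0.037) = 0.33 / 0.066 = 5.0000
k* = 5.0000^(1/0.58) ≈ 16.0369
y* = (k*)^α = 16.0369^0.42 ≈ 3.2074
c* = (1 − s)·y* = (1 − 0.33) × 3.2074 ≈ 2.1490

c* = 2.15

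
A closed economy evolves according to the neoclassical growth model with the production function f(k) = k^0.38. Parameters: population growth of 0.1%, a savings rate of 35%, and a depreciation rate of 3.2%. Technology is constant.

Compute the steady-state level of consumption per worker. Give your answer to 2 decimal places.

c* ≈ 2.76

Steady state requires s·f(k) = (n + δ)·k, i.e. s·k^α = (n + δ)·k.
Dividing both sides by k: k^(1−α) = s / (n + δ).
k^0.62 = 0.35 / (0.001 + 0.032) = 0.35 / 0.033 = 10.6061
k* = 10.6061^(1/0.62) ≈ 45.0943
y* = (k*)^α = 45.0943^0.38 ≈ 4.2517
c* = (1 − s)·y* = (1 − 0.35) × 4.2517 ≈ 2.7636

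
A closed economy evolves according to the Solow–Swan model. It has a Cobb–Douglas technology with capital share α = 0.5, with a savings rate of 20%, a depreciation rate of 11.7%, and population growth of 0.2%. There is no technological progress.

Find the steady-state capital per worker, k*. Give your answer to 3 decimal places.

k* ≈ 2.825

At the steady state, Δk = 0, so s·k^α = (n + δ)·k.
Rearranging, k^(1−α) = s / (n + δ).
k^0.5 = 0.20 / (0.002 + 0.117) = 0.20 / 0.119 = 1.6807
k* = 1.6807^(1/0.5) ≈ 2.8248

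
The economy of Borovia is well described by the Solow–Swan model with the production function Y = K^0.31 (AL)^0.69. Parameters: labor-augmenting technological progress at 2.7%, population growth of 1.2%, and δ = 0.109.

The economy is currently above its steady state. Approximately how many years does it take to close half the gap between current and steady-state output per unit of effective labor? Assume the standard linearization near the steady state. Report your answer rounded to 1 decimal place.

Near the steady state the convergence rate is λ = (1 − α)(n + g + δ).
λ = (1 − 0.31) × 0.148 = 0.69 × 0.148 = 0.10212
Half-life = ln 2 / λ = 0.6931 / 0.10212 ≈ 6.79 years

half-life ≈ 6.8 years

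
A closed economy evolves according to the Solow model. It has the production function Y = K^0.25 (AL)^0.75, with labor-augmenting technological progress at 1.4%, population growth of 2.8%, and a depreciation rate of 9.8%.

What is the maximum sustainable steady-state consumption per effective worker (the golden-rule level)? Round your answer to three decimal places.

c_gold ≈ 0.910

At the golden rule, f'(k) = n + g + δ, so α·k^(α−1) = n + g + δ and k_gold = (α/(n + g + δ))^(1/(1−α)).
k_gold = (0.25/0.140)^(1/0.75) = 1.7857^1.3333 ≈ 2.1664
c_gold = f(k_gold) − (n + g + δ)·k_gold = 1.2132 − 0.140×2.1664 ≈ 0.9099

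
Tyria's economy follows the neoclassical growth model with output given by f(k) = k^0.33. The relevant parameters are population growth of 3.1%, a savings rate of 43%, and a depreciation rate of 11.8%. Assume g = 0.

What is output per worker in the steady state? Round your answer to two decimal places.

y* ≈ 1.69

In steady state, investment equals break-even investment: s·k^α = (n + δ)·k.
Dividing both sides by k: k^(1−α) = s / (n + δ).
k^0.67 = 0.43 / (0.031 + 0.118) = 0.43 / 0.149 = 2.8859
k* = 2.8859^(1/0.67) ≈ 4.8639
y* = (k*)^α = 4.8639^0.33 ≈ 1.6854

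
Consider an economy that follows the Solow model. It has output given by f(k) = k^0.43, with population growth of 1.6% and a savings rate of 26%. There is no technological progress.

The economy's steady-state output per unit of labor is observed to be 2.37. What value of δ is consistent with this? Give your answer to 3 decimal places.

In steady state, investment equals break-even investment: s·k^α = (n + δ)·k.
Since y* = [s/(n + δ)]^(α/(1−α)), we have s/(n + δ) = (y*)^((1−α)/α) = 2.37^1.3256 = 3.1388.
Therefore n + δ = s / 3.1388 = 0.26 / 3.1388 = 0.0828, so δ = 0.0828 − 0.016 = 0.0668.

δ ≈ 0.067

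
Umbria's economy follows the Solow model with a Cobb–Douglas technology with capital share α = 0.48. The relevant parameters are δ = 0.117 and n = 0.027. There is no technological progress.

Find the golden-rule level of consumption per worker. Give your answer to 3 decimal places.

c_gold ≈ 1.580

At the golden rule, f'(k) = n + δ, so α·k^(α−1) = n + δ and k_gold = (α/(n + δ))^(1/(1−α)).
k_gold = (0.48/0.144)^(1/0.52) = 3.3333^1.9231 ≈ 10.1284
c_gold = f(k_gold) − (n + δ)·k_gold = 3.0385 − 0.144×10.1284 ≈ 1.5800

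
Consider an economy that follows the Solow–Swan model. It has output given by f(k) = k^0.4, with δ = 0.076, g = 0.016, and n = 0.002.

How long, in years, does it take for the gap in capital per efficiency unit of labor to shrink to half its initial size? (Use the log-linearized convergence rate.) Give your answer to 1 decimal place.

Near the steady state the convergence rate is λ = (1 − α)(n + g + δ).
λ = (1 − 0.4) × 0.094 = 0.6 × 0.094 = 0.0564
Half-life = ln 2 / λ = 0.6931 / 0.0564 ≈ 12.29 years

about 12.3 years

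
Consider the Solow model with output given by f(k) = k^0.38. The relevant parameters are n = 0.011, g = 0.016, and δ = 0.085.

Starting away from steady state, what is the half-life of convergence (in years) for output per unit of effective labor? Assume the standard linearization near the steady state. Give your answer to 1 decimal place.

half-life ≈ 10.0 years

Near the steady state the convergence rate is λ = (1 − α)(n + g + δ).
λ = (1 − 0.38) × 0.112 = 0.62 × 0.112 = 0.06944
Half-life = ln 2 / λ = 0.6931 / 0.06944 ≈ 9.98 years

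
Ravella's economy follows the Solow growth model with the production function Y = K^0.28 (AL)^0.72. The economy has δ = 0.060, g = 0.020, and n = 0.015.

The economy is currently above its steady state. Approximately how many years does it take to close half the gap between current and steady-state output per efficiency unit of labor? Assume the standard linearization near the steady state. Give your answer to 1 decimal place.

Near the steady state the convergence rate is λ = (1 − α)(n + g + δ).
λ = (1 − 0.28) × 0.095 = 0.72 × 0.095 = 0.0684
Half-life = ln 2 / λ = 0.6931 / 0.0684 ≈ 10.13 years

t_½ ≈ 10.1 years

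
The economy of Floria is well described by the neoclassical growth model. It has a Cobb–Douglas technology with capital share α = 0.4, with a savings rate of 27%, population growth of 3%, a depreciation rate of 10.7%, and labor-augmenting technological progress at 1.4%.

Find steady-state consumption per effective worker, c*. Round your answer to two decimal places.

c* = 1.08

In steady state, investment equals break-even investment: s·k^α = (n + g + δ)·k.
Dividing both sides by k: k^(1−α) = s / (n + g + δ).
k^0.6 = 0.27 / (0.030 + 0.014 + 0.107) = 0.27 / 0.151 = 1.7881
k* = 1.7881^(1/0.6) ≈ 2.6342
y* = (k*)^α = 2.6342^0.4 ≈ 1.4732
c* = (1 − s)·y* = (1 − 0.27) × 1.4732 ≈ 1.0754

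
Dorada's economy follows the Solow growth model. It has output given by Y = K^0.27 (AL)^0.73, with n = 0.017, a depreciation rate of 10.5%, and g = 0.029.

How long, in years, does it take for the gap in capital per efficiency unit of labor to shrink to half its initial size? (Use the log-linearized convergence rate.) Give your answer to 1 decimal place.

t_½ ≈ 6.3 years

Near the steady state the convergence rate is λ = (1 − α)(n + g + δ).
λ = (1 − 0.27) × 0.151 = 0.73 × 0.151 = 0.11023
Half-life = ln 2 / λ = 0.6931 / 0.11023 ≈ 6.29 years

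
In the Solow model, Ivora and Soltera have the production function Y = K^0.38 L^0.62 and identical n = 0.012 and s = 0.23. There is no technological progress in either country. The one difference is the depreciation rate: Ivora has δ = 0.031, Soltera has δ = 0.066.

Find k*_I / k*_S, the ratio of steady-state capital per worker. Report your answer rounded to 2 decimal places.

Steady-state k* = [s/(n + δ)]^(1/(1−α)), so the ratio is [ (s_I/(n + δ)_I) / (s_S/(n + δ)_S) ]^1.6129.
s_I/(n + δ)_I = 0.23/0.043 = 5.3488; s_S/(n + δ)_S = 0.23/0.078 = 2.9487.
Ratio = (5.3488/2.9487)^1.6129 = 1.8140^1.6129 ≈ 2.6131

k*_I / k*_S ≈ 2.61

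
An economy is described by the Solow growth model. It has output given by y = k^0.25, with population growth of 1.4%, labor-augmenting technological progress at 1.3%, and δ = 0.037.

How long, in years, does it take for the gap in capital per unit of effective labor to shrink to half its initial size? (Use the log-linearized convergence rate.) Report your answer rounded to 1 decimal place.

t_½ ≈ 14.4 years

Near the steady state the convergence rate is λ = (1 − α)(n + g + δ).
λ = (1 − 0.25) × 0.064 = 0.75 × 0.064 = 0.0480
Half-life = ln 2 / λ = 0.6931 / 0.0480 ≈ 14.44 years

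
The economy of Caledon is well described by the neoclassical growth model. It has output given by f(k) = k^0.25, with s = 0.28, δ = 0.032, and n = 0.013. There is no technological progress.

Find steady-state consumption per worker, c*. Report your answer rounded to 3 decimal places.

Steady state requires s·f(k) = (n + δ)·k, i.e. s·k^α = (n + δ)·k.
Rearranging, k^(1−α) = s / (n + δ).
k^0.75 = 0.28 / (0.013 + 0.032) = 0.28 / 0.045 = 6.2222
k* = 6.2222^(1/0.75) ≈ 11.4444
y* = (k*)^α = 11.4444^0.25 ≈ 1.8393
c* = (1 − s)·y* = (1 − 0.28) × 1.8393 ≈ 1.3243

c* = 1.324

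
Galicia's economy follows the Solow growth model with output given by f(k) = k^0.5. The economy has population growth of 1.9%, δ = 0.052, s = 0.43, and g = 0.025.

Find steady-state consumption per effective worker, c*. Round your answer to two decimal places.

c* = 2.55

In steady state, investment equals break-even investment: s·k^α = (n + g + δ)·k.
Dividing both sides by k: k^(1−α) = s / (n + g + δ).
k^0.5 = 0.43 / (0.019 + 0.025 + 0.052) = 0.43 / 0.096 = 4.4792
k* = 4.4792^(1/0.5) ≈ 20.0632
y* = (k*)^α = 20.0632^0.5 ≈ 4.4792
c* = (1 − s)·y* = (1 − 0.43) × 4.4792 ≈ 2.5531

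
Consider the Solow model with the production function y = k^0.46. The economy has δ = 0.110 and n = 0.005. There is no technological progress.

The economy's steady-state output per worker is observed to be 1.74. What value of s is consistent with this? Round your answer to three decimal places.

Steady state requires s·f(k) = (n + δ)·k, i.e. s·k^α = (n + δ)·k.
Since y* = [s/(n + δ)]^(α/(1−α)), we have s/(n + δ) = (y*)^((1−α)/α) = 1.74^1.1739 = 1.9159.
Therefore s = 1.9159 × (n + δ) = 1.9159 × 0.115 = 0.2203.

s ≈ 0.220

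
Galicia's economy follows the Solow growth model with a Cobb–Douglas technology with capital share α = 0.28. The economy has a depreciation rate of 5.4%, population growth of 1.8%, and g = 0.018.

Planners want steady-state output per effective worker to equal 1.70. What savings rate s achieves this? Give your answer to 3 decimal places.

s ≈ 0.352

Steady state requires s·f(k) = (n + g + δ)·k, i.e. s·k^α = (n + g + δ)·k.
Since y* = [s/(n + g + δ)]^(α/(1−α)), we have s/(n + g + δ) = (y*)^((1−α)/α) = 1.70^2.5714 = 3.9136.
Therefore s = 3.9136 × (n + g + δ) = 3.9136 × 0.090 = 0.3522.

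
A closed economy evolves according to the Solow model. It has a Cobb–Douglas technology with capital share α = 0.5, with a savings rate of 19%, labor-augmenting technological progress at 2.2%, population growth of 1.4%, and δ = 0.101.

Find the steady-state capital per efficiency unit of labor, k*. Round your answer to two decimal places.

In steady state, investment equals break-even investment: s·k^α = (n + g + δ)·k.
Rearranging, k^(1−α) = s / (n + g + δ).
k^0.5 = 0.19 / (0.014 + 0.022 + 0.101) = 0.19 / 0.137 = 1.3869
k* = 1.3869^(1/0.5) ≈ 1.9235

k* = 1.92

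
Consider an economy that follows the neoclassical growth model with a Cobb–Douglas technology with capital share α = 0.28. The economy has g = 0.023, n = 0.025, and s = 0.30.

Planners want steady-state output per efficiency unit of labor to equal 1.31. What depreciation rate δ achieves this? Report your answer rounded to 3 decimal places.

In steady state, investment equals break-even investment: s·k^α = (n + g + δ)·k.
Since y* = [s/(n + g + δ)]^(α/(1−α)), we have s/(n + g + δ) = (y*)^((1−α)/α) = 1.31^2.5714 = 2.0024.
Therefore n + g + δ = s / 2.0024 = 0.30 / 2.0024 = 0.1498, so δ = 0.1498 − 0.048 = 0.1018.

δ ≈ 0.102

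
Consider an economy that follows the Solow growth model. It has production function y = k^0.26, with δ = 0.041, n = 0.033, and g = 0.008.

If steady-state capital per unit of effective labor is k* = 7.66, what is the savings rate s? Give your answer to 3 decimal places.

s ≈ 0.370

In steady state, investment equals break-even investment: s·k^α = (n + g + δ)·k.
So s / (n + g + δ) = (k*)^(1−α) = 7.66^0.74 = 4.5116.
Therefore s = 4.5116 × (n + g + δ) = 4.5116 × 0.082 = 0.3700.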